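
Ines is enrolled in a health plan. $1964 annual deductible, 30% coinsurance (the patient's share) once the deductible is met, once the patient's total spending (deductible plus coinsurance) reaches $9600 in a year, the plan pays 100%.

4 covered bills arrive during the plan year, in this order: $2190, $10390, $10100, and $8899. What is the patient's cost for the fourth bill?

Claim 1 — $2190: deductible takes $1964, $226 remains; patient's 30% is $67.80. Cost to patient: $2031.80. OOP to date $2031.80.
Claim 2 — $10390: 30% coinsurance on $10390 = $3117. Cost to patient: $3117. OOP to date $5148.80.
Claim 3 — $10100: deductible already satisfied, so patient's share is 30% × $10100 = $3030. Cost to patient: $3030. OOP to date $8178.80.
Claim 4 — $8899: 30% coinsurance on $8899 = $2669.70. That would push OOP to $10848.50, over the $9600 cap, so patient pays $9600 − $8178.80 = $1421.20.

$1421.20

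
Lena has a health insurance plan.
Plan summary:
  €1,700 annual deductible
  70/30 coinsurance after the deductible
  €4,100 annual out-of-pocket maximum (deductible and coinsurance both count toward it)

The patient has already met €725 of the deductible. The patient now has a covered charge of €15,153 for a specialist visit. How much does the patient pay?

Remaining deductible: €1,700 − €725 = €975.
That leaves €15,153 − €975 = €14,178 for coinsurance.
Patient's 30% share of €14,178 is €4,253.40.
Patient responsibility before any cap: €975 + €4,253.40 = €5,228.40.
Year-to-date out-of-pocket would reach €725 + €5,228.40 = €5,953.40, above the €4,100 maximum, so the patient pays only €4,100 − €725 = €3,375.

€3,375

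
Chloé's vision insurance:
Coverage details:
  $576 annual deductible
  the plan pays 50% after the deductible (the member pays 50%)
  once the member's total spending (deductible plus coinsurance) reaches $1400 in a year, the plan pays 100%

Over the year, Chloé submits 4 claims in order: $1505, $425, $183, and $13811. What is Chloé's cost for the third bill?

#1 ($1505): $576 finishes the deductible; $929 goes to coinsurance; member's 50% is $464.50. Member pays $1040.50; OOP now $1040.50.
#2 ($425): deductible met; 50% of $425 = $212.50. Member owes $212.50 (running OOP $1253).
#3 ($183): deductible met; 50% of $183 = $91.50. Member owes $91.50 (running OOP $1344.50).

$91.50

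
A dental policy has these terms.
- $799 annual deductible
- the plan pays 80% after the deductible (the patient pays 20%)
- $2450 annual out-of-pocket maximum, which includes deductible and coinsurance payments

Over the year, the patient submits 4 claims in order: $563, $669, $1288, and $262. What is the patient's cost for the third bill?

$257.60

Claim 1 — $563: all of it applies to the deductible. Cost to patient: $563. OOP to date $563.
Claim 2 — $669: $236 finishes the deductible; $433 goes to coinsurance; 20% of $433 = $86.60. Patient pays $322.60; OOP now $885.60.
Claim 3 — $1288: deductible met; 20% of $1288 = $257.60. Patient owes $257.60 (running OOP $1143.20).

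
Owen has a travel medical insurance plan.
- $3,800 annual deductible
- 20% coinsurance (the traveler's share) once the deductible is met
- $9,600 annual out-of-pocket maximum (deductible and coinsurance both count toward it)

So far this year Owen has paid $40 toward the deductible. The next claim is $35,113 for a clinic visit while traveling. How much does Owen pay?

Deductible still to meet: $3,800 − $40 = $3,760.
After the $3,760 deductible portion, $35,113 − $3,760 = $31,353 is subject to coinsurance.
Traveler's 20% share of $31,353 is $6,270.60.
So the traveler owes $3,760 + $6,270.60 = $10,030.60 before any cap.
Adding $10,030.60 to the $40 already spent would give $10,070.60, which exceeds the $9,600 cap; the traveler pays just $9,600 − $40 = $9,560.

$9,560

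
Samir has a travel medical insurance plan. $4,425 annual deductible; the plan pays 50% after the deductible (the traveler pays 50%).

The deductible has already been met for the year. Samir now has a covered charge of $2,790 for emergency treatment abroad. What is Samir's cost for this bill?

With the deductible met, the entire $2,790 is subject to coinsurance.
50% of $2,790 = $1,395 falls to the traveler.

$1,395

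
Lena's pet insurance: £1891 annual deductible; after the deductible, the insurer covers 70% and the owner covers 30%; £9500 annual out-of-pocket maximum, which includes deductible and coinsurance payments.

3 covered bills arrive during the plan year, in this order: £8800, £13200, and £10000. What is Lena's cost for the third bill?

Bill 1, £8800: deductible takes £1891, £6909 remains; owner's 30% is £2072.70. Cost to owner: £3963.70. OOP to date £3963.70.
Bill 2, £13200: deductible met; 30% of £13200 = £3960. Owner owes £3960 (running OOP £7923.70).
Bill 3, £10000: 30% coinsurance on £10000 = £3000. OOP would hit £10923.70 > £9500, so the cap limits the owner to £9500 − £7923.70 = £1576.30.

£1576.30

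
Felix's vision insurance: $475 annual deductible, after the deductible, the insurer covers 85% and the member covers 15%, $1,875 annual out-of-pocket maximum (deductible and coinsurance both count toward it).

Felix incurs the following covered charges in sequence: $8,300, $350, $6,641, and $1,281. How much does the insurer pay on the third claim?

$6,467.25

Claim 1 ($8,300): deductible takes $475, $7,825 remains; 15% of $7,825 = $1,173.75. Member pays $1,648.75; OOP now $1,648.75. Insurer: $8,300 − $1,648.75 = $6,651.25.
Claim 2 ($350): deductible already satisfied, so member's share is 15% × $350 = $52.50. Cost to member: $52.50. OOP to date $1,701.25. Plan pays $350 − $52.50 = $297.50.
Claim 3 ($6,641): deductible already satisfied, so member's share is 15% × $6,641 = $996.15. OOP would hit $2,697.40 > $1,875, so the cap limits the member to $1,875 − $1,701.25 = $173.75. Insurer: $6,641 − $173.75 = $6,467.25.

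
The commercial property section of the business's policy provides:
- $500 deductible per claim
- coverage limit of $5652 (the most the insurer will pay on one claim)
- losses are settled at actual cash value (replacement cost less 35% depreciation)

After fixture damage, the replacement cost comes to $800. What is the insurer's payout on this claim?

Actual cash value after 35% depreciation: $800 × 65% = $520.
Subtract the deductible: $520 − $500 = $20.
$20 is within the $5652 limit, so the insurer pays $20.

$20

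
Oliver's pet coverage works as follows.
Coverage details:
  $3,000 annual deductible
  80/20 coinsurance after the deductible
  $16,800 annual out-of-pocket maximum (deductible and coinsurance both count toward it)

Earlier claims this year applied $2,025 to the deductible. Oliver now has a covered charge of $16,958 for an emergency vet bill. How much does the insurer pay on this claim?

Deductible still to meet: $3,000 − $2,025 = $975.
That leaves $16,958 − $975 = $15,983 for coinsurance.
20% of $15,983 = $3,196.60 falls to the owner.
So the owner owes $975 + $3,196.60 = $4,171.60 before any cap.
Year-to-date out-of-pocket becomes $2,025 + $4,171.60 = $6,196.60, still under the $16,800 maximum, so no cap applies.
The plan picks up $16,958 − $4,171.60 = $12,786.40.

$12,786.40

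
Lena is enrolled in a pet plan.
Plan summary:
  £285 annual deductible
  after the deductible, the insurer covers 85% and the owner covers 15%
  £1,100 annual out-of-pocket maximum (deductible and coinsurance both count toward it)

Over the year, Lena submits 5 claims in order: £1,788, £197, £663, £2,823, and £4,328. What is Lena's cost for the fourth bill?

Claim 1 (£1,788): £285 finishes the deductible; £1,503 goes to coinsurance; 15% of £1,503 = £225.45. Cost to owner: £510.45. OOP to date £510.45.
Claim 2 (£197): 15% coinsurance on £197 = £29.55. Owner pays £29.55; OOP now £540.
Claim 3 (£663): 15% coinsurance on £663 = £99.45. Owner pays £99.45; OOP now £639.45.
Claim 4 (£2,823): deductible already satisfied, so owner's share is 15% × £2,823 = £423.45. Owner pays £423.45; OOP now £1,062.90.

£423.45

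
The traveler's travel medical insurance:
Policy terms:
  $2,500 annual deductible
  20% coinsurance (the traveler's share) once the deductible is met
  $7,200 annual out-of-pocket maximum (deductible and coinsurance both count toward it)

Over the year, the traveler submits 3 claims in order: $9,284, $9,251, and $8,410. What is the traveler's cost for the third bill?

#1 ($9,284): $2,500 to deductible, leaving $6,784; traveler's 20% is $1,356.80. Traveler pays $3,856.80; OOP now $3,856.80.
#2 ($9,251): deductible already satisfied, so traveler's share is 20% × $9,251 = $1,850.20. Cost to traveler: $1,850.20. OOP to date $5,707.
#3 ($8,410): deductible met; 20% of $8,410 = $1,682. Adding that to $5,707 gives $7,389, past the $7,200 cap; traveler pays only $7,200 − $5,707 = $1,493.

$1,493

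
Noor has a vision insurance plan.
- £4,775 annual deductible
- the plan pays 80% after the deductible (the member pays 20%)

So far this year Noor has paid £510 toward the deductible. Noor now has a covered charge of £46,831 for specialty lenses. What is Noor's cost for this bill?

£12,778.20

Deductible still to meet: £4,775 − £510 = £4,265.
After the £4,265 deductible portion, £46,831 − £4,265 = £42,566 is subject to coinsurance.
20% of £42,566 = £8,513.20 falls to the member.
So the member owes £4,265 + £8,513.20 = £12,778.20.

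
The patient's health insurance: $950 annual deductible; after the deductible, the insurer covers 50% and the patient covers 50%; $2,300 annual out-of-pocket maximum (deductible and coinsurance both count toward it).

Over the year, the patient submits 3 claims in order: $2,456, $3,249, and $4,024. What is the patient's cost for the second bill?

$597

Claim 1 ($2,456): $950 finishes the deductible; $1,506 goes to coinsurance; patient's 50% is $753. Patient pays $1,703; OOP now $1,703.
Claim 2 ($3,249): deductible met; 50% of $3,249 = $1,624.50. Adding that to $1,703 gives $3,327.50, past the $2,300 cap; patient pays only $2,300 − $1,703 = $597.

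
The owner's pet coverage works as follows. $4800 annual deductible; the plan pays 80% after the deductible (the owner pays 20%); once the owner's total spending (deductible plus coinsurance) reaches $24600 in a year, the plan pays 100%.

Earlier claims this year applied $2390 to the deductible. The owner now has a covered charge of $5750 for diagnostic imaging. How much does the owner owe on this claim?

Deductible still to meet: $4800 − $2390 = $2410.
That leaves $5750 − $2410 = $3340 for coinsurance.
Owner's 20% share of $3340 is $668.
So the owner owes $2410 + $668 = $3078 before any cap.
Year-to-date out-of-pocket becomes $2390 + $3078 = $5468, still under the $24600 maximum, so no cap applies.

$3078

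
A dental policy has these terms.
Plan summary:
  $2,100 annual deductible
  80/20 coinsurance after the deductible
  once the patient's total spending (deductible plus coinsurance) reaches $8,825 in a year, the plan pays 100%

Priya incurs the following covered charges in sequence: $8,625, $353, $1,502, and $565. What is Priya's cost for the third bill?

Claim 1 — $8,625: deductible takes $2,100, $6,525 remains; coinsurance $6,525 × 20% = $1,305. Cost to patient: $3,405. OOP to date $3,405.
Claim 2 — $353: 20% coinsurance on $353 = $70.60. Patient pays $70.60; OOP now $3,475.60.
Claim 3 — $1,502: deductible met; 20% of $1,502 = $300.40. Patient pays $300.40; OOP now $3,776.

$300.40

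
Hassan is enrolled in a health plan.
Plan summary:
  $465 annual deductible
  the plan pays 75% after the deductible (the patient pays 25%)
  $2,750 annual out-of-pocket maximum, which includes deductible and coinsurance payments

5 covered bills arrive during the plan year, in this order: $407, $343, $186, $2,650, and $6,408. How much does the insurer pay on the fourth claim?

$1,987.50

Bill 1, $407: all of it applies to the deductible. Patient pays $407; OOP now $407. Plan pays $407 − $407 = $0.
Bill 2, $343: $58 finishes the deductible; $285 goes to coinsurance; 25% of $285 = $71.25. Patient owes $129.25 (running OOP $536.25). Insurer: $343 − $129.25 = $213.75.
Bill 3, $186: deductible met; 25% of $186 = $46.50. Patient pays $46.50; OOP now $582.75. Plan pays $186 − $46.50 = $139.50.
Bill 4, $2,650: deductible met; 25% of $2,650 = $662.50. Patient pays $662.50; OOP now $1,245.25. Plan pays $2,650 − $662.50 = $1,987.50.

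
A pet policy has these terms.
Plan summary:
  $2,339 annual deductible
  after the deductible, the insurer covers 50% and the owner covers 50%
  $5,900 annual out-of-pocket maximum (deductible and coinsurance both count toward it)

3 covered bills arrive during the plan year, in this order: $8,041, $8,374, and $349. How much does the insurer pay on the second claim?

Bill 1, $8,041: $2,339 to deductible, leaving $5,702; coinsurance $5,702 × 50% = $2,851. Owner owes $5,190 (running OOP $5,190). Plan pays $8,041 − $5,190 = $2,851.
Bill 2, $8,374: deductible already satisfied, so owner's share is 50% × $8,374 = $4,187. Adding that to $5,190 gives $9,377, past the $5,900 cap; owner pays only $5,900 − $5,190 = $710. Insurer: $8,374 − $710 = $7,664.

$7,664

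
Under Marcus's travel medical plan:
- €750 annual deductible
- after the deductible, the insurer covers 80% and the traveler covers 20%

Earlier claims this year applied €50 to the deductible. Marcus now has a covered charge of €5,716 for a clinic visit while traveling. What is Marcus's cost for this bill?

€1,703.20

Remaining deductible: €750 − €50 = €700.
After the €700 deductible portion, €5,716 − €700 = €5,016 is subject to coinsurance.
Coinsurance: €5,016 × 20% = €1,003.20.
That puts the traveler's cost at €700 + €1,003.20 = €1,703.20.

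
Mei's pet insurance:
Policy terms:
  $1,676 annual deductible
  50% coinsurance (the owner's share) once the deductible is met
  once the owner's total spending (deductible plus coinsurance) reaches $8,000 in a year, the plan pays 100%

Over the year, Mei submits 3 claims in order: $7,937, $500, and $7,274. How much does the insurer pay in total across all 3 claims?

$7,711

Bill 1, $7,937: $1,676 to deductible, leaving $6,261; 50% of $6,261 = $3,130.50. Cost to owner: $4,806.50. OOP to date $4,806.50. Plan pays $7,937 − $4,806.50 = $3,130.50.
Bill 2, $500: 50% coinsurance on $500 = $250. Owner owes $250 (running OOP $5,056.50). Insurer: $500 − $250 = $250.
Bill 3, $7,274: 50% coinsurance on $7,274 = $3,637. Adding that to $5,056.50 gives $8,693.50, past the $8,000 cap; owner pays only $8,000 − $5,056.50 = $2,943.50. Insurer: $7,274 − $2,943.50 = $4,330.50.
Insurer total = bills − owner's total = $15,711 − $8,000 = $7,711.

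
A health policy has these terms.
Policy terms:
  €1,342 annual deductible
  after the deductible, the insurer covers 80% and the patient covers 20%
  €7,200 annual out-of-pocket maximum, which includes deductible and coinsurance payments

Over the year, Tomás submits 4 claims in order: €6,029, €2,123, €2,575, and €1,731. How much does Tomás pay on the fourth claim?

€346.20

#1 (€6,029): deductible takes €1,342, €4,687 remains; coinsurance €4,687 × 20% = €937.40. Patient pays €2,279.40; OOP now €2,279.40.
#2 (€2,123): deductible already satisfied, so patient's share is 20% × €2,123 = €424.60. Patient pays €424.60; OOP now €2,704.
#3 (€2,575): 20% coinsurance on €2,575 = €515. Patient pays €515; OOP now €3,219.
#4 (€1,731): deductible met; 20% of €1,731 = €346.20. Patient owes €346.20 (running OOP €3,565.20).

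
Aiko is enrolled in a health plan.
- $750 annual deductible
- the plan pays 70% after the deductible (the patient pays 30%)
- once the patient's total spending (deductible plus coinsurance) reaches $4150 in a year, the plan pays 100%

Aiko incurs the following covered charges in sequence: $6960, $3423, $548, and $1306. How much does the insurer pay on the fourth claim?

Claim 1 ($6960): $750 to deductible, leaving $6210; coinsurance $6210 × 30% = $1863. Patient pays $2613; OOP now $2613. Plan pays $6960 − $2613 = $4347.
Claim 2 ($3423): deductible already satisfied, so patient's share is 30% × $3423 = $1026.90. Cost to patient: $1026.90. OOP to date $3639.90. Insurer: $3423 − $1026.90 = $2396.10.
Claim 3 ($548): 30% coinsurance on $548 = $164.40. Patient owes $164.40 (running OOP $3804.30). Plan pays $548 − $164.40 = $383.60.
Claim 4 ($1306): deductible already satisfied, so patient's share is 30% × $1306 = $391.80. That would push OOP to $4196.10, over the $4150 cap, so patient pays $4150 − $3804.30 = $345.70. Insurer: $1306 − $345.70 = $960.30.

$960.30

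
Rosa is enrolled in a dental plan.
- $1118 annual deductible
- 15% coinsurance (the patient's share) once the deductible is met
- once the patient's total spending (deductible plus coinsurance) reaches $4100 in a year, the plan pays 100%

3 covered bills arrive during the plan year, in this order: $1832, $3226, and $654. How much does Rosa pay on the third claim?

$98.10

Bill 1, $1832: $1118 finishes the deductible; $714 goes to coinsurance; coinsurance $714 × 15% = $107.10. Patient pays $1225.10; OOP now $1225.10.
Bill 2, $3226: deductible already satisfied, so patient's share is 15% × $3226 = $483.90. Patient pays $483.90; OOP now $1709.
Bill 3, $654: 15% coinsurance on $654 = $98.10. Patient pays $98.10; OOP now $1807.10.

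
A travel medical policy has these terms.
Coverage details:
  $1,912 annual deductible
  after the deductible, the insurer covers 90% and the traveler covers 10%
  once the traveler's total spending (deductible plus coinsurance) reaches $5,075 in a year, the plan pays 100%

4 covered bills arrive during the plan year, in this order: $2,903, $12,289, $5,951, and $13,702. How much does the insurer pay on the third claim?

$5,355.90

Claim 1 — $2,903: $1,912 finishes the deductible; $991 goes to coinsurance; traveler's 10% is $99.10. Cost to traveler: $2,011.10. OOP to date $2,011.10. Plan pays $2,903 − $2,011.10 = $891.90.
Claim 2 — $12,289: 10% coinsurance on $12,289 = $1,228.90. Cost to traveler: $1,228.90. OOP to date $3,240. Insurer: $12,289 − $1,228.90 = $11,060.10.
Claim 3 — $5,951: deductible met; 10% of $5,951 = $595.10. Traveler pays $595.10; OOP now $3,835.10. Insurer: $5,951 − $595.10 = $5,355.90.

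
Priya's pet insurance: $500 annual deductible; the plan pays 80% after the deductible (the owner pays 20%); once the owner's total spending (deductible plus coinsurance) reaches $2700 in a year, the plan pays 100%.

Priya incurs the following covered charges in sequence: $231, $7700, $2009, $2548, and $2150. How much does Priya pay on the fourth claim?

$312

#1 ($231): all of it applies to the deductible. Cost to owner: $231. OOP to date $231.
#2 ($7700): $269 to deductible, leaving $7431; coinsurance $7431 × 20% = $1486.20. Cost to owner: $1755.20. OOP to date $1986.20.
#3 ($2009): deductible met; 20% of $2009 = $401.80. Owner owes $401.80 (running OOP $2388).
#4 ($2548): 20% coinsurance on $2548 = $509.60. OOP would hit $2897.60 > $2700, so the cap limits the owner to $2700 − $2388 = $312.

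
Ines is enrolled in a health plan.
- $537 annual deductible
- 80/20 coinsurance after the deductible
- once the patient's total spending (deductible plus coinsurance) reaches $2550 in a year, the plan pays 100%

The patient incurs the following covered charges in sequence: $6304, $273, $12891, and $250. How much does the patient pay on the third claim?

Claim 1 ($6304): deductible takes $537, $5767 remains; 20% of $5767 = $1153.40. Patient owes $1690.40 (running OOP $1690.40).
Claim 2 ($273): 20% coinsurance on $273 = $54.60. Patient pays $54.60; OOP now $1745.
Claim 3 ($12891): deductible already satisfied, so patient's share is 20% × $12891 = $2578.20. OOP would hit $4323.20 > $2550, so the cap limits the patient to $2550 − $1745 = $805.

$805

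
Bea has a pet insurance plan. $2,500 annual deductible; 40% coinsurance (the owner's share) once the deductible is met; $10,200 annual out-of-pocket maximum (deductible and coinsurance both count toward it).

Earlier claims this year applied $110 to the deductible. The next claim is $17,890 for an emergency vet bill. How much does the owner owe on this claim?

$8,590

Remaining deductible: $2,500 − $110 = $2,390.
After the $2,390 deductible portion, $17,890 − $2,390 = $15,500 is subject to coinsurance.
Coinsurance: $15,500 × 40% = $6,200.
Owner responsibility before any cap: $2,390 + $6,200 = $8,590.
Total out-of-pocket so far would be $110 + $8,590 = $8,700, below the $10,200 cap — no reduction.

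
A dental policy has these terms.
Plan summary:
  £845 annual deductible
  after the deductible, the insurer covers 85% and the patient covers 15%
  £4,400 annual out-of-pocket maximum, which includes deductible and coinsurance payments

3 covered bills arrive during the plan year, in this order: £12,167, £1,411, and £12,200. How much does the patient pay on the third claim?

£1,645.05

Claim 1 — £12,167: deductible takes £845, £11,322 remains; 15% of £11,322 = £1,698.30. Cost to patient: £2,543.30. OOP to date £2,543.30.
Claim 2 — £1,411: deductible already satisfied, so patient's share is 15% × £1,411 = £211.65. Cost to patient: £211.65. OOP to date £2,754.95.
Claim 3 — £12,200: deductible met; 15% of £12,200 = £1,830. That would push OOP to £4,584.95, over the £4,400 cap, so patient pays £4,400 − £2,754.95 = £1,645.05.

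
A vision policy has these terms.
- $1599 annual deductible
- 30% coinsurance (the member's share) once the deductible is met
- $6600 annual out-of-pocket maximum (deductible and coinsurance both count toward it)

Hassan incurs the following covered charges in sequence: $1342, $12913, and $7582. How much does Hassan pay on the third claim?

$1204.20

Claim 1 — $1342: entire amount goes to the deductible. Member owes $1342 (running OOP $1342).
Claim 2 — $12913: $257 finishes the deductible; $12656 goes to coinsurance; 30% of $12656 = $3796.80. Cost to member: $4053.80. OOP to date $5395.80.
Claim 3 — $7582: 30% coinsurance on $7582 = $2274.60. OOP would hit $7670.40 > $6600, so the cap limits the member to $6600 − $5395.80 = $1204.20.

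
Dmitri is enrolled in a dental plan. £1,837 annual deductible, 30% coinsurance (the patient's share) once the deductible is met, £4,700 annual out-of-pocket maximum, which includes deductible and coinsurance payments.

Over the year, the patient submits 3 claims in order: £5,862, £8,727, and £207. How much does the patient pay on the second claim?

£1,655.50

Bill 1, £5,862: £1,837 finishes the deductible; £4,025 goes to coinsurance; patient's 30% is £1,207.50. Patient owes £3,044.50 (running OOP £3,044.50).
Bill 2, £8,727: deductible met; 30% of £8,727 = £2,618.10. OOP would hit £5,662.60 > £4,700, so the cap limits the patient to £4,700 − £3,044.50 = £1,655.50.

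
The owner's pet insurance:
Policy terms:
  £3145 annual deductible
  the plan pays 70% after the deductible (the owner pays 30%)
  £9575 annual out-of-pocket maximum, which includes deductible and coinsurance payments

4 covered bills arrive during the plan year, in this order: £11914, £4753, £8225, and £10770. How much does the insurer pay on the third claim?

£5851.60

Claim 1 — £11914: deductible takes £3145, £8769 remains; 30% of £8769 = £2630.70. Owner owes £5775.70 (running OOP £5775.70). Insurer: £11914 − £5775.70 = £6138.30.
Claim 2 — £4753: deductible met; 30% of £4753 = £1425.90. Owner pays £1425.90; OOP now £7201.60. Insurer: £4753 − £1425.90 = £3327.10.
Claim 3 — £8225: deductible already satisfied, so owner's share is 30% × £8225 = £2467.50. That would push OOP to £9669.10, over the £9575 cap, so owner pays £9575 − £7201.60 = £2373.40. Insurer: £8225 − £2373.40 = £5851.60.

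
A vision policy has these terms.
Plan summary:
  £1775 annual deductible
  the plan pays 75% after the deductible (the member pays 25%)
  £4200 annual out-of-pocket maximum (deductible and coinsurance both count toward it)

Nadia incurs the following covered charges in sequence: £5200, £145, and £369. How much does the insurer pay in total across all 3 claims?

Claim 1 (£5200): £1775 finishes the deductible; £3425 goes to coinsurance; coinsurance £3425 × 25% = £856.25. Member owes £2631.25 (running OOP £2631.25). Plan pays £5200 − £2631.25 = £2568.75.
Claim 2 (£145): deductible already satisfied, so member's share is 25% × £145 = £36.25. Member pays £36.25; OOP now £2667.50. Plan pays £145 − £36.25 = £108.75.
Claim 3 (£369): deductible already satisfied, so member's share is 25% × £369 = £92.25. Member owes £92.25 (running OOP £2759.75). Plan pays £369 − £92.25 = £276.75.
Insurer total: £2568.75 + £108.75 + £276.75 = £2954.25.

£2954.25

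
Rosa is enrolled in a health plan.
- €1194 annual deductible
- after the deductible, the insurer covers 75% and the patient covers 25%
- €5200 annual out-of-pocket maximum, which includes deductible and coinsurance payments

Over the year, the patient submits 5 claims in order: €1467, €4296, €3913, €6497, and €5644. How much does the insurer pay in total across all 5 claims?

Claim 1 — €1467: €1194 finishes the deductible; €273 goes to coinsurance; coinsurance €273 × 25% = €68.25. Cost to patient: €1262.25. OOP to date €1262.25. Plan pays €1467 − €1262.25 = €204.75.
Claim 2 — €4296: deductible already satisfied, so patient's share is 25% × €4296 = €1074. Patient pays €1074; OOP now €2336.25. Insurer: €4296 − €1074 = €3222.
Claim 3 — €3913: deductible already satisfied, so patient's share is 25% × €3913 = €978.25. Cost to patient: €978.25. OOP to date €3314.50. Insurer: €3913 − €978.25 = €2934.75.
Claim 4 — €6497: 25% coinsurance on €6497 = €1624.25. Patient owes €1624.25 (running OOP €4938.75). Insurer: €6497 − €1624.25 = €4872.75.
Claim 5 — €5644: deductible met; 25% of €5644 = €1411. Adding that to €4938.75 gives €6349.75, past the €5200 cap; patient pays only €5200 − €4938.75 = €261.25. Insurer: €5644 − €261.25 = €5382.75.
Insurer total = bills − patient's total = €21817 − €5200 = €16617.

€16617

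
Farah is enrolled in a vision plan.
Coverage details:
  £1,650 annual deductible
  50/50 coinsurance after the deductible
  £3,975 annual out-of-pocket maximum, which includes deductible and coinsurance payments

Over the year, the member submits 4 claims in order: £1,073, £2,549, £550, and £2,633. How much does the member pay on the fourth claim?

£1,064

Bill 1, £1,073: entire amount goes to the deductible. Member owes £1,073 (running OOP £1,073).
Bill 2, £2,549: £577 to deductible, leaving £1,972; member's 50% is £986. Cost to member: £1,563. OOP to date £2,636.
Bill 3, £550: deductible met; 50% of £550 = £275. Member owes £275 (running OOP £2,911).
Bill 4, £2,633: deductible already satisfied, so member's share is 50% × £2,633 = £1,316.50. OOP would hit £4,227.50 > £3,975, so the cap limits the member to £3,975 − £2,911 = £1,064.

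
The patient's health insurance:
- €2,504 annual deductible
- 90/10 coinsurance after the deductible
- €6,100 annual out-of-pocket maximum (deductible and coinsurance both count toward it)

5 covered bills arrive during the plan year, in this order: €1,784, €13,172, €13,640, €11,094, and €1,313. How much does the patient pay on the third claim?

Claim 1 — €1,784: entire amount goes to the deductible. Cost to patient: €1,784. OOP to date €1,784.
Claim 2 — €13,172: €720 to deductible, leaving €12,452; patient's 10% is €1,245.20. Patient owes €1,965.20 (running OOP €3,749.20).
Claim 3 — €13,640: deductible met; 10% of €13,640 = €1,364. Patient owes €1,364 (running OOP €5,113.20).

€1,364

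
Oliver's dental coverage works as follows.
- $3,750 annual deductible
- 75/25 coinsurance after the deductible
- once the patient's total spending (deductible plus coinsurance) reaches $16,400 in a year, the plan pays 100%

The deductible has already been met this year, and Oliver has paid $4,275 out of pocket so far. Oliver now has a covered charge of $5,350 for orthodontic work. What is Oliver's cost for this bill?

With the deductible met, the entire $5,350 is subject to coinsurance.
25% of $5,350 = $1,337.50 falls to the patient.
Total out-of-pocket so far would be $4,275 + $1,337.50 = $5,612.50, below the $16,400 cap — no reduction.

$1,337.50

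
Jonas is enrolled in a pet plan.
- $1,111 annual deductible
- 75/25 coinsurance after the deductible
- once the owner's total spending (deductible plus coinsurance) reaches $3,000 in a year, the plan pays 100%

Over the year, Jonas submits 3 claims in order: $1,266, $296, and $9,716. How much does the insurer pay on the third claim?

Claim 1 ($1,266): $1,111 finishes the deductible; $155 goes to coinsurance; 25% of $155 = $38.75. Cost to owner: $1,149.75. OOP to date $1,149.75. Insurer: $1,266 − $1,149.75 = $116.25.
Claim 2 ($296): 25% coinsurance on $296 = $74. Cost to owner: $74. OOP to date $1,223.75. Plan pays $296 − $74 = $222.
Claim 3 ($9,716): deductible met; 25% of $9,716 = $2,429. OOP would hit $3,652.75 > $3,000, so the cap limits the owner to $3,000 − $1,223.75 = $1,776.25. Plan pays $9,716 − $1,776.25 = $7,939.75.

$7,939.75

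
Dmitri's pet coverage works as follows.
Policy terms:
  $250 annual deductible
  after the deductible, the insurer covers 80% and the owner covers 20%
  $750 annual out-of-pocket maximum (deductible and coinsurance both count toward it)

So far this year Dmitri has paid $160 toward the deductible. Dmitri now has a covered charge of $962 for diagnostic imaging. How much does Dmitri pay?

Deductible still to meet: $250 − $160 = $90.
The remaining $872 (= $962 − $90) moves to coinsurance.
Owner's 20% share of $872 is $174.40.
That puts the owner's cost at $90 + $174.40 = $264.40 before any cap.
Cumulative spending $160 + $264.40 = $424.40 stays under the $750 maximum.

$264.40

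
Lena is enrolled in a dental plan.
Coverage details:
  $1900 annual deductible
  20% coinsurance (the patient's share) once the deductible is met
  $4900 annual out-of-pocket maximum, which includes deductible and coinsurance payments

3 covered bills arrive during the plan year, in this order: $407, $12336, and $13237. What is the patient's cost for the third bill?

Claim 1 ($407): fully absorbed by the deductible. Patient pays $407; OOP now $407.
Claim 2 ($12336): deductible takes $1493, $10843 remains; coinsurance $10843 × 20% = $2168.60. Patient pays $3661.60; OOP now $4068.60.
Claim 3 ($13237): deductible met; 20% of $13237 = $2647.40. Adding that to $4068.60 gives $6716, past the $4900 cap; patient pays only $4900 − $4068.60 = $831.40.

$831.40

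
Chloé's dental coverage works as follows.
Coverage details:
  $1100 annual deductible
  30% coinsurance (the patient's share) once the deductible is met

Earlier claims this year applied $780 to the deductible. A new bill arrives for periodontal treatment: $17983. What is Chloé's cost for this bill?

$5618.90

Deductible still to meet: $1100 − $780 = $320.
That leaves $17983 − $320 = $17663 for coinsurance.
Coinsurance: $17663 × 30% = $5298.90.
Patient responsibility: $320 + $5298.90 = $5618.90.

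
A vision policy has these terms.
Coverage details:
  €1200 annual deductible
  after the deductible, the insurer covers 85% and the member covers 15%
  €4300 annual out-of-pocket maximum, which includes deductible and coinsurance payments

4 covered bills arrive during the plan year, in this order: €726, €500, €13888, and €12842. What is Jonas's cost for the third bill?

€2083.20

Bill 1, €726: entire amount goes to the deductible. Cost to member: €726. OOP to date €726.
Bill 2, €500: €474 finishes the deductible; €26 goes to coinsurance; 15% of €26 = €3.90. Cost to member: €477.90. OOP to date €1203.90.
Bill 3, €13888: 15% coinsurance on €13888 = €2083.20. Member owes €2083.20 (running OOP €3287.10).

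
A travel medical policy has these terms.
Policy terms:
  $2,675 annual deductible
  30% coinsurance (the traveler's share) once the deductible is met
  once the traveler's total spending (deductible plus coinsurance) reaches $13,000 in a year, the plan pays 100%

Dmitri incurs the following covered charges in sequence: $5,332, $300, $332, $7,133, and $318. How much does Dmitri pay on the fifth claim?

$95.40

#1 ($5,332): deductible takes $2,675, $2,657 remains; traveler's 30% is $797.10. Cost to traveler: $3,472.10. OOP to date $3,472.10.
#2 ($300): deductible met; 30% of $300 = $90. Cost to traveler: $90. OOP to date $3,562.10.
#3 ($332): deductible met; 30% of $332 = $99.60. Traveler pays $99.60; OOP now $3,661.70.
#4 ($7,133): 30% coinsurance on $7,133 = $2,139.90. Traveler owes $2,139.90 (running OOP $5,801.60).
#5 ($318): 30% coinsurance on $318 = $95.40. Traveler pays $95.40; OOP now $5,897.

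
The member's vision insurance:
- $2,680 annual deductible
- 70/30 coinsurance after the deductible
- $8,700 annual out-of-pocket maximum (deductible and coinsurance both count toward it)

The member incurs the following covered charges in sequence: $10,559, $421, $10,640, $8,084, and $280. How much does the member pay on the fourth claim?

#1 ($10,559): deductible takes $2,680, $7,879 remains; coinsurance $7,879 × 30% = $2,363.70. Cost to member: $5,043.70. OOP to date $5,043.70.
#2 ($421): deductible already satisfied, so member's share is 30% × $421 = $126.30. Member owes $126.30 (running OOP $5,170).
#3 ($10,640): deductible met; 30% of $10,640 = $3,192. Member owes $3,192 (running OOP $8,362).
#4 ($8,084): deductible met; 30% of $8,084 = $2,425.20. Adding that to $8,362 gives $10,787.20, past the $8,700 cap; member pays only $8,700 − $8,362 = $338.

$338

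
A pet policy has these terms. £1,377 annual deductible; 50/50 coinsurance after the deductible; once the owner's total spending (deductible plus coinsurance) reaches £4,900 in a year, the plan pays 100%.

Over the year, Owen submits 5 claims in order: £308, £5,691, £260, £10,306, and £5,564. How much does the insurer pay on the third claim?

£130

#1 (£308): all of it applies to the deductible. Owner owes £308 (running OOP £308). Plan pays £308 − £308 = £0.
#2 (£5,691): deductible takes £1,069, £4,622 remains; 50% of £4,622 = £2,311. Owner pays £3,380; OOP now £3,688. Insurer: £5,691 − £3,380 = £2,311.
#3 (£260): 50% coinsurance on £260 = £130. Owner pays £130; OOP now £3,818. Plan pays £260 − £130 = £130.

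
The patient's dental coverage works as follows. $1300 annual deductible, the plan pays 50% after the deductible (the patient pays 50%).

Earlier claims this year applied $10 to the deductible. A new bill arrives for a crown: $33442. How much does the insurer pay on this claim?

$16076

Remaining deductible: $1300 − $10 = $1290.
After the $1290 deductible portion, $33442 − $1290 = $32152 is subject to coinsurance.
Coinsurance: $32152 × 50% = $16076.
Patient responsibility: $1290 + $16076 = $17366.
The insurer covers the remainder: $33442 − $17366 = $16076.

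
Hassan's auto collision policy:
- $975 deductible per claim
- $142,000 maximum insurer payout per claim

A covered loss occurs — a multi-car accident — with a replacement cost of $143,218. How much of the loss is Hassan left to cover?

$1,218

Subtract the deductible: $143,218 − $975 = $142,243.
Since $142,243 > $142,000, the payout is capped at $142,000.
The driver bears the rest of the original loss: $143,218 − $142,000 = $1,218.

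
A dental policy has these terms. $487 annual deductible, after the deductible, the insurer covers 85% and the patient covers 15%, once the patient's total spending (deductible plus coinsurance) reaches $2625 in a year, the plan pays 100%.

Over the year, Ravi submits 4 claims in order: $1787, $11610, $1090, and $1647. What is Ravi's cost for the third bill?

Bill 1, $1787: $487 to deductible, leaving $1300; coinsurance $1300 × 15% = $195. Patient pays $682; OOP now $682.
Bill 2, $11610: deductible met; 15% of $11610 = $1741.50. Cost to patient: $1741.50. OOP to date $2423.50.
Bill 3, $1090: deductible met; 15% of $1090 = $163.50. Patient pays $163.50; OOP now $2587.

$163.50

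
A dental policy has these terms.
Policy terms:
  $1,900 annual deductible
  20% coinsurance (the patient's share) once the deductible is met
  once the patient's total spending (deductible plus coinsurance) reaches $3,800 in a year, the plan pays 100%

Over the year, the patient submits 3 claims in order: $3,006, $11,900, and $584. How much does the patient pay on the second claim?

Claim 1 — $3,006: $1,900 to deductible, leaving $1,106; coinsurance $1,106 × 20% = $221.20. Cost to patient: $2,121.20. OOP to date $2,121.20.
Claim 2 — $11,900: 20% coinsurance on $11,900 = $2,380. That would push OOP to $4,501.20, over the $3,800 cap, so patient pays $3,800 − $2,121.20 = $1,678.80.

$1,678.80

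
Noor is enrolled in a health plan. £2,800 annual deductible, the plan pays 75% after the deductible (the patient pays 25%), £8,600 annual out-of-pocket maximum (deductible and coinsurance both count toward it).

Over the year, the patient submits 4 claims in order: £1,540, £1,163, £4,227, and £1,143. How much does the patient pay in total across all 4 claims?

#1 (£1,540): fully absorbed by the deductible. Patient pays £1,540; OOP now £1,540.
#2 (£1,163): entire amount goes to the deductible. Patient owes £1,163 (running OOP £2,703).
#3 (£4,227): deductible takes £97, £4,130 remains; patient's 25% is £1,032.50. Patient owes £1,129.50 (running OOP £3,832.50).
#4 (£1,143): 25% coinsurance on £1,143 = £285.75. Patient owes £285.75 (running OOP £4,118.25).
Summing the patient's payments: £1,540 + £1,163 + £1,129.50 + £285.75 = £4,118.25.

£4,118.25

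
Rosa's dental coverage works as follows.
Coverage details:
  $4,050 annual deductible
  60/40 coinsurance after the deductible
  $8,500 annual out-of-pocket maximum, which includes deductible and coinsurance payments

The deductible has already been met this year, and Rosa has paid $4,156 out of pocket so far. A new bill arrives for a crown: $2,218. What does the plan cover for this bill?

$1,330.80

With the deductible met, the entire $2,218 is subject to coinsurance.
Coinsurance: $2,218 × 40% = $887.20.
Total out-of-pocket so far would be $4,156 + $887.20 = $5,043.20, below the $8,500 cap — no reduction.
Insurer pays the balance: $2,218 − $887.20 = $1,330.80.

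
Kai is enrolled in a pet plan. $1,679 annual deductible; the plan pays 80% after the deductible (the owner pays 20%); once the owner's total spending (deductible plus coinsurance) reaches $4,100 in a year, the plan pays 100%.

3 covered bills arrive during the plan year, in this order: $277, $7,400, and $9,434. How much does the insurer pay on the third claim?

$8,212.60

Claim 1 — $277: all of it applies to the deductible. Owner pays $277; OOP now $277. Insurer: $277 − $277 = $0.
Claim 2 — $7,400: $1,402 to deductible, leaving $5,998; owner's 20% is $1,199.60. Cost to owner: $2,601.60. OOP to date $2,878.60. Insurer: $7,400 − $2,601.60 = $4,798.40.
Claim 3 — $9,434: deductible met; 20% of $9,434 = $1,886.80. That would push OOP to $4,765.40, over the $4,100 cap, so owner pays $4,100 − $2,878.60 = $1,221.40. Plan pays $9,434 − $1,221.40 = $8,212.60.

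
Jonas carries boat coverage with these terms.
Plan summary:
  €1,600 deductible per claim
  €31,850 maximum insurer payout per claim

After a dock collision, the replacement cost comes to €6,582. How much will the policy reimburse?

€4,982

Less the €1,600 deductible: €6,582 − €1,600 = €4,982.
€4,982 is within the €31,850 limit, so the insurer pays €4,982.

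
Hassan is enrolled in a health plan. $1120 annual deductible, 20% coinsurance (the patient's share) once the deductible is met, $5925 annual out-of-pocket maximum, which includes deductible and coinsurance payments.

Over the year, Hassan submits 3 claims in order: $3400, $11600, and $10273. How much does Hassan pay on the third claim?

#1 ($3400): deductible takes $1120, $2280 remains; 20% of $2280 = $456. Patient pays $1576; OOP now $1576.
#2 ($11600): deductible already satisfied, so patient's share is 20% × $11600 = $2320. Patient pays $2320; OOP now $3896.
#3 ($10273): 20% coinsurance on $10273 = $2054.60. That would push OOP to $5950.60, over the $5925 cap, so patient pays $5925 − $3896 = $2029.

$2029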